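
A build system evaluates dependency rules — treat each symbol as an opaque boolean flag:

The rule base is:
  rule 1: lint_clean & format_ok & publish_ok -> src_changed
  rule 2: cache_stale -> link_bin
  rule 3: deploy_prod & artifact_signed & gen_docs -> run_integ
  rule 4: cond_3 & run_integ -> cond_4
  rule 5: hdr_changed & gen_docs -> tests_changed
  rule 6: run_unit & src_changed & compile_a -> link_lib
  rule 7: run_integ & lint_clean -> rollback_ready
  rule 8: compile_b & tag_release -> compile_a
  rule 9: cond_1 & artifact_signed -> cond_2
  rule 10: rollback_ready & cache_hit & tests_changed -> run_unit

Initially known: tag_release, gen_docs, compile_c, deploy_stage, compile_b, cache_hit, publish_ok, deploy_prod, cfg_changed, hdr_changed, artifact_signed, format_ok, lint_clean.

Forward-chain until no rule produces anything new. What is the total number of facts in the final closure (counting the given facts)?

20

Round 1: rule 1 [lint_clean & format_ok & publish_ok -> src_changed]; rule 3 [deploy_prod & artifact_signed & gen_docs -> run_integ]; rule 5 [hdr_changed & gen_docs -> tests_changed]; rule 8 [compile_b & tag_release -> compile_a]. Adds src_changed, run_integ, tests_changed, compile_a.
Round 2: rule 7 [run_integ & lint_clean -> rollback_ready]. Adds rollback_ready.
Round 3: rule 10 [rollback_ready & cache_hit & tests_changed -> run_unit]. Adds run_unit.
Round 4: rule 6 [run_unit & src_changed & compile_a -> link_lib]. Adds link_lib.
Closure: {artifact_signed, cache_hit, cfg_changed, compile_a, compile_b, compile_c, deploy_prod, deploy_stage, format_ok, gen_docs, hdr_changed, link_lib, lint_clean, publish_ok, rollback_ready, run_integ, run_unit, src_changed, tag_release, tests_changed} — 20 facts.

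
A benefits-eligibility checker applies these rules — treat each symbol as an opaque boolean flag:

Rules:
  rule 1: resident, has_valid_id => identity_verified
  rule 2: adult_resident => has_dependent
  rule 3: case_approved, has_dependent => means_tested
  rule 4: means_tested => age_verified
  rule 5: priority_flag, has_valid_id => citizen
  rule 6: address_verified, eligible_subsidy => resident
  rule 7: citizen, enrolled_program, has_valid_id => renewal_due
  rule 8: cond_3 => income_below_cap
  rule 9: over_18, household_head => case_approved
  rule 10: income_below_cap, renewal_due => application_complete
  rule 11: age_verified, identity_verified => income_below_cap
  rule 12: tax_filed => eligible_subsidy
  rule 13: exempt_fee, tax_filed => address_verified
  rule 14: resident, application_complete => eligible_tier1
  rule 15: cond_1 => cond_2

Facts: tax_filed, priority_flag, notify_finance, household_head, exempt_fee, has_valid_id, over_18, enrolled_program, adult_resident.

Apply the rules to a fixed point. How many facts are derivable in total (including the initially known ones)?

Round 1: rule 2 [adult_resident => has_dependent]; rule 5 [priority_flag, has_valid_id => citizen]; rule 9 [over_18, household_head => case_approved]; rule 12 [tax_filed => eligible_subsidy]; rule 13 [exempt_fee, tax_filed => address_verified]. New: has_dependent, citizen, case_approved, eligible_subsidy, address_verified.
Round 2: rule 3 [case_approved, has_dependent => means_tested]; rule 6 [address_verified, eligible_subsidy => resident]; rule 7 [citizen, enrolled_program, has_valid_id => renewal_due]. New: means_tested, resident, renewal_due.
Round 3: rule 1 [resident, has_valid_id => identity_verified]; rule 4 [means_tested => age_verified]. New: identity_verified, age_verified.
Round 4: rule 11 [age_verified, identity_verified => income_below_cap]. New: income_below_cap.
Round 5: rule 10 [income_below_cap, renewal_due => application_complete]. New: application_complete.
Round 6: rule 14 [resident, application_complete => eligible_tier1]. New: eligible_tier1.
Closure: {address_verified, adult_resident, age_verified, application_complete, case_approved, citizen, eligible_subsidy, eligible_tier1, enrolled_program, exempt_fee, has_dependent, has_valid_id, household_head, identity_verified, income_below_cap, means_tested, notify_finance, over_18, priority_flag, renewal_due, resident, tax_filed} — 22 facts.

22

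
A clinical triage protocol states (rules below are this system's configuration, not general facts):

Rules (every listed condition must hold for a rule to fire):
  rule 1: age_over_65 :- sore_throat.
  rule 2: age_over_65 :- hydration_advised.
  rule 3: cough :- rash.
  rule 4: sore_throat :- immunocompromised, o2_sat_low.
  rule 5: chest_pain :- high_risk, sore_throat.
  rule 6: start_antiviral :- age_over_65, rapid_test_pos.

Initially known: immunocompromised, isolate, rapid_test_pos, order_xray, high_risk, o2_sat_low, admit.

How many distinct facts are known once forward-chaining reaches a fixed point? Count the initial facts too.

11

Round 1: rule 4 [sore_throat :- immunocompromised, o2_sat_low.]. Adds sore_throat.
Round 2: rule 1 [age_over_65 :- sore_throat.]; rule 5 [chest_pain :- high_risk, sore_throat.]. Adds age_over_65, chest_pain.
Round 3: rule 6 [start_antiviral :- age_over_65, rapid_test_pos.]. Adds start_antiviral.
Closure: {admit, age_over_65, chest_pain, high_risk, immunocompromised, isolate, o2_sat_low, order_xray, rapid_test_pos, sore_throat, start_antiviral} — 11 facts.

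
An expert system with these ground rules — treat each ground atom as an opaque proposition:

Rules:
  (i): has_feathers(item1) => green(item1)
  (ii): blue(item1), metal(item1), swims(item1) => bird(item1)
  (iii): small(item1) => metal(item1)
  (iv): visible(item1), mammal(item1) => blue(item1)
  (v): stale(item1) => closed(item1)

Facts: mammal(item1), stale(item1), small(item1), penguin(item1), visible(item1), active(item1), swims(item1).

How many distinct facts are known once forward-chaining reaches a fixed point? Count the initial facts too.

11

Round 1 — (iii), (iv), (v), derive metal(item1), blue(item1), closed(item1).
Round 2 — (ii), derive bird(item1).
Closure: {active(item1), bird(item1), blue(item1), closed(item1), mammal(item1), metal(item1), penguin(item1), small(item1), stale(item1), swims(item1), visible(item1)} — 11 facts.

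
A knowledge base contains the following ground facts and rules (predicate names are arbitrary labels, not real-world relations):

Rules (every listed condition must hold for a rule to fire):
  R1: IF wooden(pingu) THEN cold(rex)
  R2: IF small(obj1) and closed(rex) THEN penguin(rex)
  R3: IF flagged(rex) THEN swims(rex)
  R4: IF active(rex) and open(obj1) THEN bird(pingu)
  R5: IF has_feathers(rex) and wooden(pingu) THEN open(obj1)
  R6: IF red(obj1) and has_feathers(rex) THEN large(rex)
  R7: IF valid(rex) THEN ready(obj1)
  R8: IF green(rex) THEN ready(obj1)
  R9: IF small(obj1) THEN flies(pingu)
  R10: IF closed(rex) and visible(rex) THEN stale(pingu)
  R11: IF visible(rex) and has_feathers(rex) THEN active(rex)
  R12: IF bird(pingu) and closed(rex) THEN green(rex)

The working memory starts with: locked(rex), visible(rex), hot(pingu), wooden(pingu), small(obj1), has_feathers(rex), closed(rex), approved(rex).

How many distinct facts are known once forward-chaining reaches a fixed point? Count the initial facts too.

17

[1] R1 [IF wooden(pingu) THEN cold(rex)]; R2 [IF small(obj1) and closed(rex) THEN penguin(rex)]; R5 [IF has_feathers(rex) and wooden(pingu) THEN open(obj1)]; R9 [IF small(obj1) THEN flies(pingu)]; R10 [IF closed(rex) and visible(rex) THEN stale(pingu)]; R11 [IF visible(rex) and has_feathers(rex) THEN active(rex)]. ⇒ new: cold(rex), penguin(rex), open(obj1), flies(pingu), stale(pingu), active(rex).
[2] R4 [IF active(rex) and open(obj1) THEN bird(pingu)]. ⇒ new: bird(pingu).
[3] R12 [IF bird(pingu) and closed(rex) THEN green(rex)]. ⇒ new: green(rex).
[4] R8 [IF green(rex) THEN ready(obj1)]. ⇒ new: ready(obj1).
Closure: {active(rex), approved(rex), bird(pingu), closed(rex), cold(rex), flies(pingu), green(rex), has_feathers(rex), hot(pingu), locked(rex), open(obj1), penguin(rex), ready(obj1), small(obj1), stale(pingu), visible(rex), wooden(pingu)} — 17 facts.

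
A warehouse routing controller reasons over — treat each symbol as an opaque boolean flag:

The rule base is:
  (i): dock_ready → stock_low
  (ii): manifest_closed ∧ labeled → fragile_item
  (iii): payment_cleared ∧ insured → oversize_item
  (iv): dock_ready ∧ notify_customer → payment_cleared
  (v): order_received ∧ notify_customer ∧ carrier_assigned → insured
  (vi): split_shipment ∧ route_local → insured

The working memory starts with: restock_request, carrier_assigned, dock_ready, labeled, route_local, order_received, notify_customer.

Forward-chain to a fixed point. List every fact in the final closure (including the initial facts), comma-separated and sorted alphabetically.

carrier_assigned, dock_ready, insured, labeled, notify_customer, order_received, oversize_item, payment_cleared, restock_request, route_local, stock_low

Round 1 — (i), (iv), (v), derive stock_low, payment_cleared, insured.
Round 2 — (iii), derive oversize_item.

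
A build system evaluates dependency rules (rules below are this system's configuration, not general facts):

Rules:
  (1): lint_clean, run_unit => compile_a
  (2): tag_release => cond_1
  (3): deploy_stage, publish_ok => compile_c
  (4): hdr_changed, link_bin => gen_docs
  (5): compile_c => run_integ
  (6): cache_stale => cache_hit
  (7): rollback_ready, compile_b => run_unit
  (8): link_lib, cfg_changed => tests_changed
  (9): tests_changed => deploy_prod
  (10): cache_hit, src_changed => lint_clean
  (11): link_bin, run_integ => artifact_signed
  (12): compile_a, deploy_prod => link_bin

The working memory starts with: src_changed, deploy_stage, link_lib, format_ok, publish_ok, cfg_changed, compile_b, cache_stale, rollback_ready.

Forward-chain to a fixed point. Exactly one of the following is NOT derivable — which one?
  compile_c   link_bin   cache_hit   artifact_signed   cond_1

cond_1

[1] (3) [deploy_stage, publish_ok => compile_c]; (6) [cache_stale => cache_hit]; (7) [rollback_ready, compile_b => run_unit]; (8) [link_lib, cfg_changed => tests_changed]. ⇒ new: compile_c, cache_hit, run_unit, tests_changed.
[2] (5) [compile_c => run_integ]; (9) [tests_changed => deploy_prod]; (10) [cache_hit, src_changed => lint_clean]. ⇒ new: run_integ, deploy_prod, lint_clean.
[3] (1) [lint_clean, run_unit => compile_a]. ⇒ new: compile_a.
[4] (12) [compile_a, deploy_prod => link_bin]. ⇒ new: link_bin.
[5] (11) [link_bin, run_integ => artifact_signed]. ⇒ new: artifact_signed.
Derived: artifact_signed (round 5), compile_c (round 1), cache_hit (round 1), link_bin (round 4). cond_1 never appears in any round.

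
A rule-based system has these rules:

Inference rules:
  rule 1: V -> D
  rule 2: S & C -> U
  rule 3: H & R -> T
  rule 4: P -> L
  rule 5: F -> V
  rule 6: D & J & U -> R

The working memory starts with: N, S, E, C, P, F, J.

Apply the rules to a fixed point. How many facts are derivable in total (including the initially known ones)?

Round 1 fires rule 2, rule 4, rule 5, giving U, L, V.
Round 2 fires rule 1, giving D.
Round 3 fires rule 6, giving R.
Closure: {C, D, E, F, J, L, N, P, R, S, U, V} — 12 facts.

12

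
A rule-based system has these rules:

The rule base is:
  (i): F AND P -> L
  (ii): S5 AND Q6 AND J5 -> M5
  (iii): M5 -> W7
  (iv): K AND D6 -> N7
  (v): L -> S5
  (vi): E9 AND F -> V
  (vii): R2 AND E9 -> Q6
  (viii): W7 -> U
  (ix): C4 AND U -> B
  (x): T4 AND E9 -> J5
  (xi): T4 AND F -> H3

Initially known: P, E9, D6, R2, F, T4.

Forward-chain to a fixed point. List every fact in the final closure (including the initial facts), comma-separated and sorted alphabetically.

D6, E9, F, H3, J5, L, M5, P, Q6, R2, S5, T4, U, V, W7

Round 1 fires (i), (vi), (vii), (x), (xi), giving L, V, Q6, J5, H3.
Round 2 fires (v), giving S5.
Round 3 fires (ii), giving M5.
Round 4 fires (iii), giving W7.
Round 5 fires (viii), giving U.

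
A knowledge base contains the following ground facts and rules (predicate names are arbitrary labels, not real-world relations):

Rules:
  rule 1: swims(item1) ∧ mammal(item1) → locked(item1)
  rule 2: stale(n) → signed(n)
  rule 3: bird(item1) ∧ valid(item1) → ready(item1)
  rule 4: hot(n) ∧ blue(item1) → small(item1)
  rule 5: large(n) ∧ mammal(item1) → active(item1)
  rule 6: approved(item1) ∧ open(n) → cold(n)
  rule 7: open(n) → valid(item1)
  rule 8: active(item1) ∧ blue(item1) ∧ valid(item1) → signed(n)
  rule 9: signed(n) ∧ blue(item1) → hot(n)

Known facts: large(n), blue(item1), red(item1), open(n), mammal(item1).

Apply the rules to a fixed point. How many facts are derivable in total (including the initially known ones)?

10

[1] rule 5 [large(n) ∧ mammal(item1) → active(item1)]; rule 7 [open(n) → valid(item1)]. ⇒ new: active(item1), valid(item1).
[2] rule 8 [active(item1) ∧ blue(item1) ∧ valid(item1) → signed(n)]. ⇒ new: signed(n).
[3] rule 9 [signed(n) ∧ blue(item1) → hot(n)]. ⇒ new: hot(n).
[4] rule 4 [hot(n) ∧ blue(item1) → small(item1)]. ⇒ new: small(item1).
Closure: {active(item1), blue(item1), hot(n), large(n), mammal(item1), open(n), red(item1), signed(n), small(item1), valid(item1)} — 10 facts.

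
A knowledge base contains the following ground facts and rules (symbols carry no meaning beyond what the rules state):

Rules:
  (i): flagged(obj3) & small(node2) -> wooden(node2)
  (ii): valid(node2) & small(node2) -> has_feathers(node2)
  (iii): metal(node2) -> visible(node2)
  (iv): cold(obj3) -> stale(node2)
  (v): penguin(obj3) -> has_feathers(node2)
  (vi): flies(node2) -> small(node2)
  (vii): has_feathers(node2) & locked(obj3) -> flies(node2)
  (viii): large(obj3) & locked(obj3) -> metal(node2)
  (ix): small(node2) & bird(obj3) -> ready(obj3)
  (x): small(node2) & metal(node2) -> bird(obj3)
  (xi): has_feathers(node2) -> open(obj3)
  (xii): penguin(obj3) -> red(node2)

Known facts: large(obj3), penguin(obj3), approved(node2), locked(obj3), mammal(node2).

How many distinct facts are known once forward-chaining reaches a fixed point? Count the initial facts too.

Round 1: (v) [penguin(obj3) -> has_feathers(node2)]; (viii) [large(obj3) & locked(obj3) -> metal(node2)]; (xii) [penguin(obj3) -> red(node2)]. New: has_feathers(node2), metal(node2), red(node2).
Round 2: (iii) [metal(node2) -> visible(node2)]; (vii) [has_feathers(node2) & locked(obj3) -> flies(node2)]; (xi) [has_feathers(node2) -> open(obj3)]. New: visible(node2), flies(node2), open(obj3).
Round 3: (vi) [flies(node2) -> small(node2)]. New: small(node2).
Round 4: (x) [small(node2) & metal(node2) -> bird(obj3)]. New: bird(obj3).
Round 5: (ix) [small(node2) & bird(obj3) -> ready(obj3)]. New: ready(obj3).
Closure: {approved(node2), bird(obj3), flies(node2), has_feathers(node2), large(obj3), locked(obj3), mammal(node2), metal(node2), open(obj3), penguin(obj3), ready(obj3), red(node2), small(node2), visible(node2)} — 14 facts.

14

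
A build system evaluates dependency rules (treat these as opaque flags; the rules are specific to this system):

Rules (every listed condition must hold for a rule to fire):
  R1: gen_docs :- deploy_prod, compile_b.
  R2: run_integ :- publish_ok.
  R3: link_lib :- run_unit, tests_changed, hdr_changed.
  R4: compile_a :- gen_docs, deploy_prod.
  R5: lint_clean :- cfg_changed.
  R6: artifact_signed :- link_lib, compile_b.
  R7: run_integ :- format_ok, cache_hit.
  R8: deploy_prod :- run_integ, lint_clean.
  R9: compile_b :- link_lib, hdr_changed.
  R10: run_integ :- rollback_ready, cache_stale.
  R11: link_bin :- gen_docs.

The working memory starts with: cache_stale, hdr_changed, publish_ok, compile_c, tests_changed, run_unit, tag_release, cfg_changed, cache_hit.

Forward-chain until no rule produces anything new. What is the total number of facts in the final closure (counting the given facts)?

18

Round 1 — R2, R3, R5, derive run_integ, link_lib, lint_clean.
Round 2 — R8, R9, derive deploy_prod, compile_b.
Round 3 — R1, R6, derive gen_docs, artifact_signed.
Round 4 — R4, R11, derive compile_a, link_bin.
Closure: {artifact_signed, cache_hit, cache_stale, cfg_changed, compile_a, compile_b, compile_c, deploy_prod, gen_docs, hdr_changed, link_bin, link_lib, lint_clean, publish_ok, run_integ, run_unit, tag_release, tests_changed} — 18 facts.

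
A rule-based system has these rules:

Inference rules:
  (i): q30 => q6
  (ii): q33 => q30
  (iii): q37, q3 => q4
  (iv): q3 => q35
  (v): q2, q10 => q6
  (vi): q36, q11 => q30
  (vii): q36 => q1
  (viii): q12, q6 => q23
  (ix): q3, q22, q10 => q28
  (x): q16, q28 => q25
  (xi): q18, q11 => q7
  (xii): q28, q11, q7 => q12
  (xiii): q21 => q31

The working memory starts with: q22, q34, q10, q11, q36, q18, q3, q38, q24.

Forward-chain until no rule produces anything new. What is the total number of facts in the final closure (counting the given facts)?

17

Round 1: (iv) [q3 => q35]; (vi) [q36, q11 => q30]; (vii) [q36 => q1]; (ix) [q3, q22, q10 => q28]; (xi) [q18, q11 => q7]. Adds q35, q30, q1, q28, q7.
Round 2: (i) [q30 => q6]; (xii) [q28, q11, q7 => q12]. Adds q6, q12.
Round 3: (viii) [q12, q6 => q23]. Adds q23.
Closure: {q1, q10, q11, q12, q18, q22, q23, q24, q28, q3, q30, q34, q35, q36, q38, q6, q7} — 17 facts.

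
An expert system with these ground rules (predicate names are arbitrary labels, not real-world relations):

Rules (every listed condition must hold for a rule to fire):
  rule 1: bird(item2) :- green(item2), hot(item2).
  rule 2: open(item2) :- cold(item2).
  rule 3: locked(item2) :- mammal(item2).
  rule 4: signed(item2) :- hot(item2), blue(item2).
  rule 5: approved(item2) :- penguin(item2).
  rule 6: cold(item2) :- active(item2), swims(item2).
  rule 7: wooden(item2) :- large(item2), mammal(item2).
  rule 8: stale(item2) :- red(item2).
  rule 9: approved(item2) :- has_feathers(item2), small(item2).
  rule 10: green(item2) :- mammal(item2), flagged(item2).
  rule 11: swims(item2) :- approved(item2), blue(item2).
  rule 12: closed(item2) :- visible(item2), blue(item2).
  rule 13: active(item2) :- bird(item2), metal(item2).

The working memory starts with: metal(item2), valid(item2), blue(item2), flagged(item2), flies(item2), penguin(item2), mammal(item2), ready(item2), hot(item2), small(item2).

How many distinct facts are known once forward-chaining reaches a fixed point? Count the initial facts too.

19

[1] rule 3 [locked(item2) :- mammal(item2).]; rule 4 [signed(item2) :- hot(item2), blue(item2).]; rule 5 [approved(item2) :- penguin(item2).]; rule 10 [green(item2) :- mammal(item2), flagged(item2).]. ⇒ new: locked(item2), signed(item2), approved(item2), green(item2).
[2] rule 1 [bird(item2) :- green(item2), hot(item2).]; rule 11 [swims(item2) :- approved(item2), blue(item2).]. ⇒ new: bird(item2), swims(item2).
[3] rule 13 [active(item2) :- bird(item2), metal(item2).]. ⇒ new: active(item2).
[4] rule 6 [cold(item2) :- active(item2), swims(item2).]. ⇒ new: cold(item2).
[5] rule 2 [open(item2) :- cold(item2).]. ⇒ new: open(item2).
Closure: {active(item2), approved(item2), bird(item2), blue(item2), cold(item2), flagged(item2), flies(item2), green(item2), hot(item2), locked(item2), mammal(item2), metal(item2), open(item2), penguin(item2), ready(item2), signed(item2), small(item2), swims(item2), valid(item2)} — 19 facts.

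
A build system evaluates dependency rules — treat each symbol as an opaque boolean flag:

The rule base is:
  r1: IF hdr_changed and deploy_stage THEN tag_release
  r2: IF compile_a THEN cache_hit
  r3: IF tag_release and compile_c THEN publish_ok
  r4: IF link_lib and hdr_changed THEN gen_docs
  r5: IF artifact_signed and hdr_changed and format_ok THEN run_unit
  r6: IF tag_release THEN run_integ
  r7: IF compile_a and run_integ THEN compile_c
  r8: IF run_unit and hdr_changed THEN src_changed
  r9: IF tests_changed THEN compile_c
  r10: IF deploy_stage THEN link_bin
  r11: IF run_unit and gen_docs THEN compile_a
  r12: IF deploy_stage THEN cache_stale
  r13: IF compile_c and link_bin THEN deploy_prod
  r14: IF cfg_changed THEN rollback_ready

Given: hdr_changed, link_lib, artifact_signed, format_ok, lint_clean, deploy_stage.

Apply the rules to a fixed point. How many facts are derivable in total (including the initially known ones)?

[1] r1 [IF hdr_changed and deploy_stage THEN tag_release]; r4 [IF link_lib and hdr_changed THEN gen_docs]; r5 [IF artifact_signed and hdr_changed and format_ok THEN run_unit]; r10 [IF deploy_stage THEN link_bin]; r12 [IF deploy_stage THEN cache_stale]. ⇒ new: tag_release, gen_docs, run_unit, link_bin, cache_stale.
[2] r6 [IF tag_release THEN run_integ]; r8 [IF run_unit and hdr_changed THEN src_changed]; r11 [IF run_unit and gen_docs THEN compile_a]. ⇒ new: run_integ, src_changed, compile_a.
[3] r2 [IF compile_a THEN cache_hit]; r7 [IF compile_a and run_integ THEN compile_c]. ⇒ new: cache_hit, compile_c.
[4] r3 [IF tag_release and compile_c THEN publish_ok]; r13 [IF compile_c and link_bin THEN deploy_prod]. ⇒ new: publish_ok, deploy_prod.
Closure: {artifact_signed, cache_hit, cache_stale, compile_a, compile_c, deploy_prod, deploy_stage, format_ok, gen_docs, hdr_changed, link_bin, link_lib, lint_clean, publish_ok, run_integ, run_unit, src_changed, tag_release} — 18 facts.

18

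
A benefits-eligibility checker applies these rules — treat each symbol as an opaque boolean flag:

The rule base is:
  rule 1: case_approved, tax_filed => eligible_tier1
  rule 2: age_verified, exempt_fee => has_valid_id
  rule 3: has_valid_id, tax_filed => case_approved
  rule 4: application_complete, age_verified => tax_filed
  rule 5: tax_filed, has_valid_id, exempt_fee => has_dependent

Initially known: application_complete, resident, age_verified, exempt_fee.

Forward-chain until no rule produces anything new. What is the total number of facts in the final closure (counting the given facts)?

Round 1 — rule 2, rule 4, derive has_valid_id, tax_filed.
Round 2 — rule 3, rule 5, derive case_approved, has_dependent.
Round 3 — rule 1, derive eligible_tier1.
Closure: {age_verified, application_complete, case_approved, eligible_tier1, exempt_fee, has_dependent, has_valid_id, resident, tax_filed} — 9 facts.

9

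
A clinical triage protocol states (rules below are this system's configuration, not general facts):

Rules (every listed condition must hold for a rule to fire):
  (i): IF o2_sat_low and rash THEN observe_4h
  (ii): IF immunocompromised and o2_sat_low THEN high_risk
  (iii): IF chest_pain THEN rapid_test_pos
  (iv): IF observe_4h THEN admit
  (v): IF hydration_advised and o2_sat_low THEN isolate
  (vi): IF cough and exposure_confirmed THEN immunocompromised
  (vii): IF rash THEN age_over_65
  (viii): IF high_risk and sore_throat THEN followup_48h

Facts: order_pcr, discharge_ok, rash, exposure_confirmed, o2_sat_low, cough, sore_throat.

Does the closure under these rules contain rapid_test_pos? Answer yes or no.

no

Round 1: (i) [IF o2_sat_low and rash THEN observe_4h]; (vi) [IF cough and exposure_confirmed THEN immunocompromised]; (vii) [IF rash THEN age_over_65]. New: observe_4h, immunocompromised, age_over_65.
Round 2: (ii) [IF immunocompromised and o2_sat_low THEN high_risk]; (iv) [IF observe_4h THEN admit]. New: high_risk, admit.
Round 3: (viii) [IF high_risk and sore_throat THEN followup_48h]. New: followup_48h.
Fixed point reached. rapid_test_pos is concluded only by (iii); (iii) needs chest_pain (never derived).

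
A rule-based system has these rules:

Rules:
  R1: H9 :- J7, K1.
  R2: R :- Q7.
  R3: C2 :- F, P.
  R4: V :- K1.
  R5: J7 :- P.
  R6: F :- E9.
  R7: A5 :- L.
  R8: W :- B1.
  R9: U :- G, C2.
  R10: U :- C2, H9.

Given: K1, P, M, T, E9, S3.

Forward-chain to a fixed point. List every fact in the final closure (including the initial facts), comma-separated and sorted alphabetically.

C2, E9, F, H9, J7, K1, M, P, S3, T, U, V

[1] R4 [V :- K1.]; R5 [J7 :- P.]; R6 [F :- E9.]. ⇒ new: V, J7, F.
[2] R1 [H9 :- J7, K1.]; R3 [C2 :- F, P.]. ⇒ new: H9, C2.
[3] R10 [U :- C2, H9.]. ⇒ new: U.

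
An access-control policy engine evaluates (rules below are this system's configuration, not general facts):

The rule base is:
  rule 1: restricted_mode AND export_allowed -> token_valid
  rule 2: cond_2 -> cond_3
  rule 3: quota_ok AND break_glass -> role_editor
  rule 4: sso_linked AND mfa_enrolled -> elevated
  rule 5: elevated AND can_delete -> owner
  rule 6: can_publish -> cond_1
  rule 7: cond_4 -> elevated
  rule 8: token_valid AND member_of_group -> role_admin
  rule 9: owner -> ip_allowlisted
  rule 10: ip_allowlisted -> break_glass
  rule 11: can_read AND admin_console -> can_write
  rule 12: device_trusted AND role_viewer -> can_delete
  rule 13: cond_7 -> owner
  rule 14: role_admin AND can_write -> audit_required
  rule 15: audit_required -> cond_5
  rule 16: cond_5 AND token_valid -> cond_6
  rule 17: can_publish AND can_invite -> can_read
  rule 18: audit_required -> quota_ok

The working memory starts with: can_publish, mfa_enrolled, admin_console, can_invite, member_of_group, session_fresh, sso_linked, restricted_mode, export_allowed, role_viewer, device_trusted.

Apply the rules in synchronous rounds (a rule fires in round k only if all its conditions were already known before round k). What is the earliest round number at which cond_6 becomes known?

[1] rule 1 [restricted_mode AND export_allowed -> token_valid]; rule 4 [sso_linked AND mfa_enrolled -> elevated]; rule 6 [can_publish -> cond_1]; rule 12 [device_trusted AND role_viewer -> can_delete]; rule 17 [can_publish AND can_invite -> can_read]. ⇒ new: token_valid, elevated, cond_1, can_delete, can_read.
[2] rule 5 [elevated AND can_delete -> owner]; rule 8 [token_valid AND member_of_group -> role_admin]; rule 11 [can_read AND admin_console -> can_write]. ⇒ new: owner, role_admin, can_write.
[3] rule 9 [owner -> ip_allowlisted]; rule 14 [role_admin AND can_write -> audit_required]. ⇒ new: ip_allowlisted, audit_required.
[4] rule 10 [ip_allowlisted -> break_glass]; rule 15 [audit_required -> cond_5]; rule 18 [audit_required -> quota_ok]. ⇒ new: break_glass, cond_5, quota_ok.
[5] rule 3 [quota_ok AND break_glass -> role_editor]; rule 16 [cond_5 AND token_valid -> cond_6]. ⇒ new: role_editor, cond_6.
cond_6 first appears in round 5.

5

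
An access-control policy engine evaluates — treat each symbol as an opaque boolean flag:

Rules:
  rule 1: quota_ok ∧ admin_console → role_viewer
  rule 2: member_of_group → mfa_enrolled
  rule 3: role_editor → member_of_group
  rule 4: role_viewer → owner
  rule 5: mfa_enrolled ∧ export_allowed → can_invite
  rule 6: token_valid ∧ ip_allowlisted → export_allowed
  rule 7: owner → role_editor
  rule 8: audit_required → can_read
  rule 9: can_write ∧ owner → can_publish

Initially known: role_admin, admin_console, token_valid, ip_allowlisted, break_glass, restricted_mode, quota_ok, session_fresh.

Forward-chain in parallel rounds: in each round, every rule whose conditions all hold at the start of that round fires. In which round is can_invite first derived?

6

Round 1: rule 1 [quota_ok ∧ admin_console → role_viewer]; rule 6 [token_valid ∧ ip_allowlisted → export_allowed]. Adds role_viewer, export_allowed.
Round 2: rule 4 [role_viewer → owner]. Adds owner.
Round 3: rule 7 [owner → role_editor]. Adds role_editor.
Round 4: rule 3 [role_editor → member_of_group]. Adds member_of_group.
Round 5: rule 2 [member_of_group → mfa_enrolled]. Adds mfa_enrolled.
Round 6: rule 5 [mfa_enrolled ∧ export_allowed → can_invite]. Adds can_invite.
can_invite first appears in round 6.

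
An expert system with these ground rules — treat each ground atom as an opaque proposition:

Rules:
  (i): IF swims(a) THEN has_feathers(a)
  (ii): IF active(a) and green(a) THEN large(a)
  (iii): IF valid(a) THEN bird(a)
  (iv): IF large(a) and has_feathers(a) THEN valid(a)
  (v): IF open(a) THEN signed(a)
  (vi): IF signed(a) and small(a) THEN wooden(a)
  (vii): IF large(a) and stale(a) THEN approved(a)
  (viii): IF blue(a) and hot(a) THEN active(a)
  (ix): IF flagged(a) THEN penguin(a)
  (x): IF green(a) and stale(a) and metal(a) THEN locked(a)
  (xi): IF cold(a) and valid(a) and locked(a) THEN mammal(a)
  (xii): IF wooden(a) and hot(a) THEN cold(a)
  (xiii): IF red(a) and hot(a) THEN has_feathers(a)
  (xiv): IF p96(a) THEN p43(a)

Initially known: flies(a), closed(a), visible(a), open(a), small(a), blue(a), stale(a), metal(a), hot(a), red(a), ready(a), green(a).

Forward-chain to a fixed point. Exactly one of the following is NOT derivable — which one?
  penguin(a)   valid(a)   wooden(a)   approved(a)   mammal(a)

[1] (v) [IF open(a) THEN signed(a)]; (viii) [IF blue(a) and hot(a) THEN active(a)]; (x) [IF green(a) and stale(a) and metal(a) THEN locked(a)]; (xiii) [IF red(a) and hot(a) THEN has_feathers(a)]. ⇒ new: signed(a), active(a), locked(a), has_feathers(a).
[2] (ii) [IF active(a) and green(a) THEN large(a)]; (vi) [IF signed(a) and small(a) THEN wooden(a)]. ⇒ new: large(a), wooden(a).
[3] (iv) [IF large(a) and has_feathers(a) THEN valid(a)]; (vii) [IF large(a) and stale(a) THEN approved(a)]; (xii) [IF wooden(a) and hot(a) THEN cold(a)]. ⇒ new: valid(a), approved(a), cold(a).
[4] (iii) [IF valid(a) THEN bird(a)]; (xi) [IF cold(a) and valid(a) and locked(a) THEN mammal(a)]. ⇒ new: bird(a), mammal(a).
Derived: valid(a) (round 3), wooden(a) (round 2), approved(a) (round 3), mammal(a) (round 4). penguin(a) never appears in any round.

penguin(a)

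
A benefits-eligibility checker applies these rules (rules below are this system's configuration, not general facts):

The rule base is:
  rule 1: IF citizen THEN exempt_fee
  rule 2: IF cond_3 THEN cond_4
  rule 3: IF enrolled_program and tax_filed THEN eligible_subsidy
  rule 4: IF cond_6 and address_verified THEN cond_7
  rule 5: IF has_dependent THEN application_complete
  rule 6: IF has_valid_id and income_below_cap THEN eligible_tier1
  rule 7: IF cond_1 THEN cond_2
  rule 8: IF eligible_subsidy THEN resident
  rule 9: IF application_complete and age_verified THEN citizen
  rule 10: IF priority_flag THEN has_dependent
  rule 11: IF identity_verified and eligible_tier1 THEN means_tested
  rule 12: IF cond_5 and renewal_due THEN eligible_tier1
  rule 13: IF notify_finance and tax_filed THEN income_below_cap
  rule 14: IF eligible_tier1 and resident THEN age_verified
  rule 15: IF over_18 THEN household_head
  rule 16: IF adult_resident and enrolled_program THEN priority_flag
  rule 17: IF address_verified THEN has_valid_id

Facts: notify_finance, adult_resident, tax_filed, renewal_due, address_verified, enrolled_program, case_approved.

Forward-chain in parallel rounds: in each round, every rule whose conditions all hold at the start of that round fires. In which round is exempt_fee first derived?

Round 1: rule 3 [IF enrolled_program and tax_filed THEN eligible_subsidy]; rule 13 [IF notify_finance and tax_filed THEN income_below_cap]; rule 16 [IF adult_resident and enrolled_program THEN priority_flag]; rule 17 [IF address_verified THEN has_valid_id]. Adds eligible_subsidy, income_below_cap, priority_flag, has_valid_id.
Round 2: rule 6 [IF has_valid_id and income_below_cap THEN eligible_tier1]; rule 8 [IF eligible_subsidy THEN resident]; rule 10 [IF priority_flag THEN has_dependent]. Adds eligible_tier1, resident, has_dependent.
Round 3: rule 5 [IF has_dependent THEN application_complete]; rule 14 [IF eligible_tier1 and resident THEN age_verified]. Adds application_complete, age_verified.
Round 4: rule 9 [IF application_complete and age_verified THEN citizen]. Adds citizen.
Round 5: rule 1 [IF citizen THEN exempt_fee]. Adds exempt_fee.
exempt_fee first appears in round 5.

5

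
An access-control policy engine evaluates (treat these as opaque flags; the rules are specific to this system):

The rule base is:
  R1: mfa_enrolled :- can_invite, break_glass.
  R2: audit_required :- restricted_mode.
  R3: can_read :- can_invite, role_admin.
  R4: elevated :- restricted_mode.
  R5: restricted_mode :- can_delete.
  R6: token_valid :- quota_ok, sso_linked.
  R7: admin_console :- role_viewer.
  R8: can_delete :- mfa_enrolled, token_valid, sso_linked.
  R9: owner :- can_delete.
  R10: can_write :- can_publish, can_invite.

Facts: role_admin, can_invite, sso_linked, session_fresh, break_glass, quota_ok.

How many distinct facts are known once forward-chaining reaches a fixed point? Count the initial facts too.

Round 1: R1 [mfa_enrolled :- can_invite, break_glass.]; R3 [can_read :- can_invite, role_admin.]; R6 [token_valid :- quota_ok, sso_linked.]. New: mfa_enrolled, can_read, token_valid.
Round 2: R8 [can_delete :- mfa_enrolled, token_valid, sso_linked.]. New: can_delete.
Round 3: R5 [restricted_mode :- can_delete.]; R9 [owner :- can_delete.]. New: restricted_mode, owner.
Round 4: R2 [audit_required :- restricted_mode.]; R4 [elevated :- restricted_mode.]. New: audit_required, elevated.
Closure: {audit_required, break_glass, can_delete, can_invite, can_read, elevated, mfa_enrolled, owner, quota_ok, restricted_mode, role_admin, session_fresh, sso_linked, token_valid} — 14 facts.

14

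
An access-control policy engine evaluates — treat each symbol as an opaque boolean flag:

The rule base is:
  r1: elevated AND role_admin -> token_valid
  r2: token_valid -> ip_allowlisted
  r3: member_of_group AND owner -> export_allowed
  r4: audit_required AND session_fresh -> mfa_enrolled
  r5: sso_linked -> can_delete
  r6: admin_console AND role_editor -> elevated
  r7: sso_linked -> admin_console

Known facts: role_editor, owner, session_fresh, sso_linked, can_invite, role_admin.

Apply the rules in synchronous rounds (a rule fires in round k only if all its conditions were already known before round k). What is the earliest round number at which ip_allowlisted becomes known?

4

Round 1 fires r5, r7, giving can_delete, admin_console.
Round 2 fires r6, giving elevated.
Round 3 fires r1, giving token_valid.
Round 4 fires r2, giving ip_allowlisted.
ip_allowlisted first appears in round 4.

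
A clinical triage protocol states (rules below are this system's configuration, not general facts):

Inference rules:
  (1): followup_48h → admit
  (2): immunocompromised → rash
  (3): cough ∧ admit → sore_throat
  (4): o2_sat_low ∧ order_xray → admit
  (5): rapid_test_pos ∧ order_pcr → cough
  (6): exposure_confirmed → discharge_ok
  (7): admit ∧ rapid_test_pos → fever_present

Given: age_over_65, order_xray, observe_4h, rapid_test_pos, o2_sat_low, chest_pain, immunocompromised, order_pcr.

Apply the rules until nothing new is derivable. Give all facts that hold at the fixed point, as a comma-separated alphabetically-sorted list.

admit, age_over_65, chest_pain, cough, fever_present, immunocompromised, o2_sat_low, observe_4h, order_pcr, order_xray, rapid_test_pos, rash, sore_throat

Round 1: (2) [immunocompromised → rash]; (4) [o2_sat_low ∧ order_xray → admit]; (5) [rapid_test_pos ∧ order_pcr → cough]. Adds rash, admit, cough.
Round 2: (3) [cough ∧ admit → sore_throat]; (7) [admit ∧ rapid_test_pos → fever_present]. Adds sore_throat, fever_present.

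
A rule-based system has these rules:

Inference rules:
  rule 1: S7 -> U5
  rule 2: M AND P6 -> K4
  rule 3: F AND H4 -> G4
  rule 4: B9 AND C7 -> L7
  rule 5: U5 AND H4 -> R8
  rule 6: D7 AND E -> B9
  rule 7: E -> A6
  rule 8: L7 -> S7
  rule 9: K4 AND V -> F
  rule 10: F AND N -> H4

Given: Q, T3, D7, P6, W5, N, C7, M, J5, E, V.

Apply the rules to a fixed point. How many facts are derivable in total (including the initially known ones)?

[1] rule 2 [M AND P6 -> K4]; rule 6 [D7 AND E -> B9]; rule 7 [E -> A6]. ⇒ new: K4, B9, A6.
[2] rule 4 [B9 AND C7 -> L7]; rule 9 [K4 AND V -> F]. ⇒ new: L7, F.
[3] rule 8 [L7 -> S7]; rule 10 [F AND N -> H4]. ⇒ new: S7, H4.
[4] rule 1 [S7 -> U5]; rule 3 [F AND H4 -> G4]. ⇒ new: U5, G4.
[5] rule 5 [U5 AND H4 -> R8]. ⇒ new: R8.
Closure: {A6, B9, C7, D7, E, F, G4, H4, J5, K4, L7, M, N, P6, Q, R8, S7, T3, U5, V, W5} — 21 facts.

21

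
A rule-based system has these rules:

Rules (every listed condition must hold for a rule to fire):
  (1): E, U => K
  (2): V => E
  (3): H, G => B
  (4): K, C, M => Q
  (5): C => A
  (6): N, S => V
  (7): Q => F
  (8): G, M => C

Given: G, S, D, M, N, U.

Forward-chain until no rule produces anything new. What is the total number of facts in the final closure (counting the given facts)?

Round 1 — (6), (8), derive V, C.
Round 2 — (2), (5), derive E, A.
Round 3 — (1), derive K.
Round 4 — (4), derive Q.
Round 5 — (7), derive F.
Closure: {A, C, D, E, F, G, K, M, N, Q, S, U, V} — 13 facts.

13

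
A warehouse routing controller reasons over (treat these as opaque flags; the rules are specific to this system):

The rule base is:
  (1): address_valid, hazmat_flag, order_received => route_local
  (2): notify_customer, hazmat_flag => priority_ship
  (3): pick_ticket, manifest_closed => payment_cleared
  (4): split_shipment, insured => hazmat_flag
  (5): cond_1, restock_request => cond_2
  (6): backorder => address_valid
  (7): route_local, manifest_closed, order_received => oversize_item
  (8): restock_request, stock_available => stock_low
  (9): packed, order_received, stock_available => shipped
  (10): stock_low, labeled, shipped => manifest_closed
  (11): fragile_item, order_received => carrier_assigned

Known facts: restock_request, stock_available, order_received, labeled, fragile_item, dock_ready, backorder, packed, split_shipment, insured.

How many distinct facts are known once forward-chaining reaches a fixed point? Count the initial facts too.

18

[1] (4) [split_shipment, insured => hazmat_flag]; (6) [backorder => address_valid]; (8) [restock_request, stock_available => stock_low]; (9) [packed, order_received, stock_available => shipped]; (11) [fragile_item, order_received => carrier_assigned]. ⇒ new: hazmat_flag, address_valid, stock_low, shipped, carrier_assigned.
[2] (1) [address_valid, hazmat_flag, order_received => route_local]; (10) [stock_low, labeled, shipped => manifest_closed]. ⇒ new: route_local, manifest_closed.
[3] (7) [route_local, manifest_closed, order_received => oversize_item]. ⇒ new: oversize_item.
Closure: {address_valid, backorder, carrier_assigned, dock_ready, fragile_item, hazmat_flag, insured, labeled, manifest_closed, order_received, oversize_item, packed, restock_request, route_local, shipped, split_shipment, stock_available, stock_low} — 18 facts.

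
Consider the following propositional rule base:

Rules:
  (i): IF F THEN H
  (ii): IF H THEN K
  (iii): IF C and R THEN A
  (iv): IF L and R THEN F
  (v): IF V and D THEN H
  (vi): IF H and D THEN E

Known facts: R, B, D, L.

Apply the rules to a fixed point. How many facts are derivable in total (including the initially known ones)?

8

Round 1 fires (iv), giving F.
Round 2 fires (i), giving H.
Round 3 fires (ii), (vi), giving K, E.
Closure: {B, D, E, F, H, K, L, R} — 8 facts.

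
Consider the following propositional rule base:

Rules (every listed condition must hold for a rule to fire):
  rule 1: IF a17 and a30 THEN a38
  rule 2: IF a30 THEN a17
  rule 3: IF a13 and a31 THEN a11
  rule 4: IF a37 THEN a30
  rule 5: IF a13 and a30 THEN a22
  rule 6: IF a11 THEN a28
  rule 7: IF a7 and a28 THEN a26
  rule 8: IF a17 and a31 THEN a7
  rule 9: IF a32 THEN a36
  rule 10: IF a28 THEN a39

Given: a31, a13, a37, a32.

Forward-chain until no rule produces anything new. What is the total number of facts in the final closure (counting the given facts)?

14

Round 1 — rule 3, rule 4, rule 9, derive a11, a30, a36.
Round 2 — rule 2, rule 5, rule 6, derive a17, a22, a28.
Round 3 — rule 1, rule 8, rule 10, derive a38, a7, a39.
Round 4 — rule 7, derive a26.
Closure: {a11, a13, a17, a22, a26, a28, a30, a31, a32, a36, a37, a38, a39, a7} — 14 facts.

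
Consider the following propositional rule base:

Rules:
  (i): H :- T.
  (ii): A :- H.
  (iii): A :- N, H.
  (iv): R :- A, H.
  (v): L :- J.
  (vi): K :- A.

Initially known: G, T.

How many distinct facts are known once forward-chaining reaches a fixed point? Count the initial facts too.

6

Round 1: (i) [H :- T.]. New: H.
Round 2: (ii) [A :- H.]. New: A.
Round 3: (iv) [R :- A, H.]; (vi) [K :- A.]. New: R, K.
Closure: {A, G, H, K, R, T} — 6 facts.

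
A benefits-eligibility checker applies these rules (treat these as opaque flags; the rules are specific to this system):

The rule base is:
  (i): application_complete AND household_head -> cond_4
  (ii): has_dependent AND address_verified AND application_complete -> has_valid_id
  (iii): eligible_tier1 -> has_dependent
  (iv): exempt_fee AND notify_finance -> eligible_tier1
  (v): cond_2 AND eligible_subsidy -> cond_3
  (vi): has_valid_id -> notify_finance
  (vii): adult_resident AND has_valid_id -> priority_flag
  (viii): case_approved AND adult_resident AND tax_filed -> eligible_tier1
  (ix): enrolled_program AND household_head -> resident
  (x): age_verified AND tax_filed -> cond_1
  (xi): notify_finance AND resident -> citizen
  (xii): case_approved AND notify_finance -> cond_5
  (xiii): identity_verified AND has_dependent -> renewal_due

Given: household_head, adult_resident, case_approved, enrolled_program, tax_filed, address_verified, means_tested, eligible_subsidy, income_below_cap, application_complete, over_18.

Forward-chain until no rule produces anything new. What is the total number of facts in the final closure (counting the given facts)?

Round 1: (i) [application_complete AND household_head -> cond_4]; (viii) [case_approved AND adult_resident AND tax_filed -> eligible_tier1]; (ix) [enrolled_program AND household_head -> resident]. New: cond_4, eligible_tier1, resident.
Round 2: (iii) [eligible_tier1 -> has_dependent]. New: has_dependent.
Round 3: (ii) [has_dependent AND address_verified AND application_complete -> has_valid_id]. New: has_valid_id.
Round 4: (vi) [has_valid_id -> notify_finance]; (vii) [adult_resident AND has_valid_id -> priority_flag]. New: notify_finance, priority_flag.
Round 5: (xi) [notify_finance AND resident -> citizen]; (xii) [case_approved AND notify_finance -> cond_5]. New: citizen, cond_5.
Closure: {address_verified, adult_resident, application_complete, case_approved, citizen, cond_4, cond_5, eligible_subsidy, eligible_tier1, enrolled_program, has_dependent, has_valid_id, household_head, income_below_cap, means_tested, notify_finance, over_18, priority_flag, resident, tax_filed} — 20 facts.

20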